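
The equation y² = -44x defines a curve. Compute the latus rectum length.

Vertex (0, 0); 4p = -44 so p = -11. Opens left.
Latus rectum length = |4p| = 44.

44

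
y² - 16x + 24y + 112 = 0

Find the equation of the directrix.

Only y is squared. Complete the square in y: (y + 12)² = 16(x + 2).
Vertex (-2, -12); 4p = 16 so p = 4. Opens right.
Directrix is the vertical line x = h − p = -2 − (4) = -6.

x = -6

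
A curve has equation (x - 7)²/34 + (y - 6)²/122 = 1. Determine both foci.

(7, 6 - 2√22) and (7, 6 + 2√22)

Center (7, 6). The larger denominator 122 sits under the y-term, so the major axis is vertical; a² = 122, b² = 34.
c² = a² - b² = 122 - 34 = 88, so c = 2√22.
Foci lie on the vertical axis through the center: (h, k ± c).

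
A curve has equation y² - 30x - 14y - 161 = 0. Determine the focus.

Only y is squared. Complete the square in y: (y - 7)² = 30(x + 7).
Vertex (-7, 7); 4p = 30 so p = 15/2. Opens right.
Focus is p units from the vertex along the axis: (h + p, k).

(1/2, 7)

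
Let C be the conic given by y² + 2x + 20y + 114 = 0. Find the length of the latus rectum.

2

Only y is squared. Complete the square in y: (y + 10)² = -2(x + 7).
Vertex (-7, -10); 4p = -2 so p = -1/2. Opens left.
Latus rectum length = |4p| = 2.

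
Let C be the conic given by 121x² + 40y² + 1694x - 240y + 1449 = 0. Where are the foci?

(-7, -6) and (-7, 12)

121(x² + 14x) + 40(y² - 6y) = -1449
Complete the square in x and y: 121(x + 7)² + 40(y - 3)² = -1449 + 5929 + 360 = 4840
Dividing both sides by 4840: (x + 7)²/40 + (y - 3)²/121 = 1
Ellipse, center (-7, 3), major axis vertical; a² = 121, b² = 40.
c² = a² - b² = 121 - 40 = 81, so c = 9.
Foci lie on the vertical axis through the center: (h, k ± c).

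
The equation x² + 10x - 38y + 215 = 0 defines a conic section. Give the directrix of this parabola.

Only x is squared. Complete the square in x: (x + 5)² = 38(y - 5).
Vertex (-5, 5); 4p = 38 so p = 19/2. Opens up.
Directrix is the horizontal line y = k − p = 5 − (19/2) = -9/2.

y = -9/2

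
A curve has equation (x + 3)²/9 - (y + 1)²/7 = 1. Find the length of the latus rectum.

Center (-3, -1). The positive term is the x-term, so the transverse axis is horizontal; a² = 9, b² = 7.
Latus rectum length = 2b²/a = 2·7/3 = 14/3.

14/3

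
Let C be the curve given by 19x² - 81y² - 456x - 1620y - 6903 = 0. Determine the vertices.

(3, -10) and (21, -10)

Group: 19(x² - 24x) -81(y² + 20y) = 6903
19(x - 12)² -81(y + 10)² = 6903 + 2736 - 8100 = 1539
Divide through by 1539 to get (x - 12)²/81 - (y + 10)²/19 = 1.
Hyperbola, center (12, -10), transverse axis horizontal; a² = 81, b² = 19.
a = 9. Vertices at (h ± a, k).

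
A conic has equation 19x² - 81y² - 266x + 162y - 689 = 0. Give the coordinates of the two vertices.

Group: 19(x² - 14x) -81(y² - 2y) = 689
19(x - 7)² -81(y - 1)² = 689 + 931 - 81 = 1539
Dividing both sides by 1539: (x - 7)²/81 - (y - 1)²/19 = 1
Hyperbola, center (7, 1), transverse axis horizontal; a² = 81, b² = 19.
a = 9. Vertices at (h ± a, k).

(-2, 1) and (16, 1)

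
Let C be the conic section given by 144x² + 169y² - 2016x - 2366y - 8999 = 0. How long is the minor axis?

24

Collect terms: 144(x² - 14x) + 169(y² - 14y) = 8999
Complete the square in x and y: 144(x - 7)² + 169(y - 7)² = 8999 + 7056 + 8281 = 24336
Dividing both sides by 24336: (x - 7)²/169 + (y - 7)²/144 = 1
Ellipse, center (7, 7), major axis horizontal; a² = 169, b² = 144.
b² = 144 so b = 12; the minor axis has length 2b = 24.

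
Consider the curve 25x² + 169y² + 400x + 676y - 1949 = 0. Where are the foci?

Collect terms: 25(x² + 16x) + 169(y² + 4y) = 1949
Completing the square gives 25(x + 8)² + 169(y + 2)² = 1949 + 1600 + 676 = 4225.
Divide by 4225: (x + 8)²/169 + (y + 2)²/25 = 1
Ellipse, center (-8, -2), major axis horizontal; a² = 169, b² = 25.
c² = a² - b² = 169 - 25 = 144, so c = 12.
Foci lie on the horizontal axis through the center: (h ± c, k).

(-20, -2) and (4, -2)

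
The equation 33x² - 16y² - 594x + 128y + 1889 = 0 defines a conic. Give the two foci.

Group the x- and y-terms: 33(x² - 18x) -16(y² - 8y) = -1889
Completing the square gives 33(x - 9)² -16(y - 4)² = -1889 + 2673 - 256 = 528.
Divide through by 528 to get (x - 9)²/16 - (y - 4)²/33 = 1.
Hyperbola, center (9, 4), transverse axis horizontal; a² = 16, b² = 33.
c² = a² + b² = 16 + 33 = 49, so c = 7.
Foci lie on the horizontal axis through the center: (h ± c, k).

(2, 4) and (16, 4)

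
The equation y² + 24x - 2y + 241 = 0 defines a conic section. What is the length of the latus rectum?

Only y is squared. Complete the square in y: (y - 1)² = -24(x + 10).
Vertex (-10, 1); 4p = -24 so p = -6. Opens left.
Latus rectum length = |4p| = 24.

24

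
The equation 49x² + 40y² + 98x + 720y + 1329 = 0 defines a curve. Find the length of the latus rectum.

49(x² + 2x) + 40(y² + 18y) = -1329
Complete the square in x and y: 49(x + 1)² + 40(y + 9)² = -1329 + 49 + 3240 = 1960
Dividing both sides by 1960: (x + 1)²/40 + (y + 9)²/49 = 1
Ellipse, center (-1, -9), major axis vertical; a² = 49, b² = 40.
Latus rectum length = 2b²/a = 2·40/7 = 80/7.

80/7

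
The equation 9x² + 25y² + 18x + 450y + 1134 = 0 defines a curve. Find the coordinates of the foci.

(-9, -9) and (7, -9)

Collect terms: 9(x² + 2x) + 25(y² + 18y) = -1134
Complete the square in x and y: 9(x + 1)² + 25(y + 9)² = -1134 + 9 + 2025 = 900
Divide by 900: (x + 1)²/100 + (y + 9)²/36 = 1
Ellipse, center (-1, -9), major axis horizontal; a² = 100, b² = 36.
c² = a² - b² = 100 - 36 = 64, so c = 8.
Foci lie on the horizontal axis through the center: (h ± c, k).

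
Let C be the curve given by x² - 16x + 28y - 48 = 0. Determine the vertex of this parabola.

(8, 4)

Only x is squared. Complete the square in x: (x - 8)² = -28(y - 4).
Vertex (8, 4); 4p = -28 so p = -7. Opens down.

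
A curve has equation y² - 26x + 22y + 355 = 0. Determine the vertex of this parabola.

(9, -11)

Only y is squared. Complete the square in y: (y + 11)² = 26(x - 9).
Vertex (9, -11); 4p = 26 so p = 13/2. Opens right.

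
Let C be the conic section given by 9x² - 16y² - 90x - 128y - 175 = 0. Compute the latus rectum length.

Group the x- and y-terms: 9(x² - 10x) -16(y² + 8y) = 175
Complete the square: 9(x - 5)² -16(y + 4)² = 175 + 225 - 256 = 144
Divide by 144: (x - 5)²/16 - (y + 4)²/9 = 1
Hyperbola, center (5, -4), transverse axis horizontal; a² = 16, b² = 9.
Latus rectum length = 2b²/a = 2·9/4 = 9/2.

9/2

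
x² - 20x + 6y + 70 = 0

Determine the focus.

(10, 7/2)

Only x is squared. Complete the square in x: (x - 10)² = -6(y - 5).
Vertex (10, 5); 4p = -6 so p = -3/2. Opens down.
Focus is p units from the vertex along the axis: (h, k + p).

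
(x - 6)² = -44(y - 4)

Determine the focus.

(6, -7)

Vertex (6, 4); 4p = -44 so p = -11. Opens down.
Focus is p units from the vertex along the axis: (h, k + p).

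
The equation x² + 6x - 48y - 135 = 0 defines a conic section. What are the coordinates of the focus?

(-3, 9)

Only x is squared. Complete the square in x: (x + 3)² = 48(y + 3).
Vertex (-3, -3); 4p = 48 so p = 12. Opens up.
Focus is p units from the vertex along the axis: (h, k + p).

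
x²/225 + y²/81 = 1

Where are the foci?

(-12, 0) and (12, 0)

Center (0, 0). The larger denominator 225 sits under the x-term, so the major axis is horizontal; a² = 225, b² = 81.
c² = a² - b² = 225 - 81 = 144, so c = 12.
Foci lie on the horizontal axis through the center: (h ± c, k).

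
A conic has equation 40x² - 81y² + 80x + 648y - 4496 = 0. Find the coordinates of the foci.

(-12, 4) and (10, 4)

Group: 40(x² + 2x) -81(y² - 8y) = 4496
Complete the square: 40(x + 1)² -81(y - 4)² = 4496 + 40 - 1296 = 3240
Divide through by 3240 to get (x + 1)²/81 - (y - 4)²/40 = 1.
Hyperbola, center (-1, 4), transverse axis horizontal; a² = 81, b² = 40.
c² = a² + b² = 81 + 40 = 121, so c = 11.
Foci lie on the horizontal axis through the center: (h ± c, k).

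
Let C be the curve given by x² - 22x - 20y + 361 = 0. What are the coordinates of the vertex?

Only x is squared. Complete the square in x: (x - 11)² = 20(y - 12).
Vertex (11, 12); 4p = 20 so p = 5. Opens up.

(11, 12)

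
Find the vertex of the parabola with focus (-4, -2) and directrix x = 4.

The vertex is the midpoint between the focus and the directrix along the axis of symmetry.
Axis is horizontal (directrix is vertical). Vertex x-coordinate = (-4 + 4)/2 = 0; y-coordinate = -2.

(0, -2)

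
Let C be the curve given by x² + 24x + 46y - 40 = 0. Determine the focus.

(-12, -15/2)

Only x is squared. Complete the square in x: (x + 12)² = -46(y - 4).
Vertex (-12, 4); 4p = -46 so p = -23/2. Opens down.
Focus is p units from the vertex along the axis: (h, k + p).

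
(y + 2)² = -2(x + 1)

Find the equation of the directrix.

x = -1/2

Vertex (-1, -2); 4p = -2 so p = -1/2. Opens left.
Directrix is the vertical line x = h − p = -1 − (-1/2) = -1/2.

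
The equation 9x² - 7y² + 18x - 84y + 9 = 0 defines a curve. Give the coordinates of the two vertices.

Group: 9(x² + 2x) -7(y² + 12y) = -9
9(x + 1)² -7(y + 6)² = -9 + 9 - 252 = -252
Divide through by -252 to get (y + 6)²/36 - (x + 1)²/28 = 1.
Hyperbola, center (-1, -6), transverse axis vertical; a² = 36, b² = 28.
a = 6. Vertices at (h, k ± a).

(-1, -12) and (-1, 0)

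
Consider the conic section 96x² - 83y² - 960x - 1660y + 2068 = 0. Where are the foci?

(5, -10 - √179) and (5, -10 + √179)

Group: 96(x² - 10x) -83(y² + 20y) = -2068
Complete the square: 96(x - 5)² -83(y + 10)² = -2068 + 2400 - 8300 = -7968
Dividing both sides by -7968: (y + 10)²/96 - (x - 5)²/83 = 1
Hyperbola, center (5, -10), transverse axis vertical; a² = 96, b² = 83.
c² = a² + b² = 96 + 83 = 179, so c = √179.
Foci lie on the vertical axis through the center: (h, k ± c).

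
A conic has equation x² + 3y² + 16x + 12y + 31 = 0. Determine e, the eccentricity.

e = √6/3

Group: (x² + 16x) + 3(y² + 4y) = -31
(x + 8)² + 3(y + 2)² = -31 + 64 + 12 = 45
Divide by 45: (x + 8)²/45 + (y + 2)²/15 = 1
Ellipse, center (-8, -2), major axis horizontal; a² = 45, b² = 15.
c² = a² - b² = 30, so c = √30.
e = c/a = √30/3√5 = √6/3.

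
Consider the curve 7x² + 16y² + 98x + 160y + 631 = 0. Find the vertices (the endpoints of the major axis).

(-11, -5) and (-3, -5)

Rearranging, 7(x² + 14x) + 16(y² + 10y) = -631.
Complete the square in x and y: 7(x + 7)² + 16(y + 5)² = -631 + 343 + 400 = 112
Divide by 112: (x + 7)²/16 + (y + 5)²/7 = 1
Ellipse, center (-7, -5), major axis horizontal; a² = 16, b² = 7.
a = 4. Vertices at (h ± a, k).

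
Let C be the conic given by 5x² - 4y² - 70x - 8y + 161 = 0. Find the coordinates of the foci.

(1, -1) and (13, -1)

5(x² - 14x) -4(y² + 2y) = -161
5(x - 7)² -4(y + 1)² = -161 + 245 - 4 = 80
Dividing both sides by 80: (x - 7)²/16 - (y + 1)²/20 = 1
Hyperbola, center (7, -1), transverse axis horizontal; a² = 16, b² = 20.
c² = a² + b² = 16 + 20 = 36, so c = 6.
Foci lie on the horizontal axis through the center: (h ± c, k).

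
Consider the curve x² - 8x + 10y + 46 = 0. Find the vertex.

Only x is squared. Complete the square in x: (x - 4)² = -10(y + 3).
Vertex (4, -3); 4p = -10 so p = -5/2. Opens down.

(4, -3)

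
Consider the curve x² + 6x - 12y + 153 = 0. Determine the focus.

(-3, 15)

Only x is squared. Complete the square in x: (x + 3)² = 12(y - 12).
Vertex (-3, 12); 4p = 12 so p = 3. Opens up.
Focus is p units from the vertex along the axis: (h, k + p).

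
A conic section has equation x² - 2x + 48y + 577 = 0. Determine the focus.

(1, -24)

Only x is squared. Complete the square in x: (x - 1)² = -48(y + 12).
Vertex (1, -12); 4p = -48 so p = -12. Opens down.
Focus is p units from the vertex along the axis: (h, k + p).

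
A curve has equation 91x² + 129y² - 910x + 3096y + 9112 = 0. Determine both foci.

(5 - √38, -12) and (5 + √38, -12)

Rearranging, 91(x² - 10x) + 129(y² + 24y) = -9112.
91(x - 5)² + 129(y + 12)² = -9112 + 2275 + 18576 = 11739
Divide by 11739: (x - 5)²/129 + (y + 12)²/91 = 1
Ellipse, center (5, -12), major axis horizontal; a² = 129, b² = 91.
c² = a² - b² = 129 - 91 = 38, so c = √38.
Foci lie on the horizontal axis through the center: (h ± c, k).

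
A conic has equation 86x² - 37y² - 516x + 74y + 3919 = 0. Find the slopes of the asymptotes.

Rearranging, 86(x² - 6x) -37(y² - 2y) = -3919.
Complete the square in x and y: 86(x - 3)² -37(y - 1)² = -3919 + 774 - 37 = -3182
Divide by -3182: (y - 1)²/86 - (x - 3)²/37 = 1
Hyperbola, center (3, 1), transverse axis vertical; a² = 86, b² = 37.
For a vertical hyperbola the asymptotes have slope ±a/b.
Here that is ±√86/√37 = ±√3182/37.

√3182/37 and -√3182/37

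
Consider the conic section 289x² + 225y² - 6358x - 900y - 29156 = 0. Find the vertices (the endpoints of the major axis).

Group: 289(x² - 22x) + 225(y² - 4y) = 29156
Complete the square in x and y: 289(x - 11)² + 225(y - 2)² = 29156 + 34969 + 900 = 65025
Dividing both sides by 65025: (x - 11)²/225 + (y - 2)²/289 = 1
Ellipse, center (11, 2), major axis vertical; a² = 289, b² = 225.
a = 17. Vertices at (h, k ± a).

(11, -15) and (11, 19)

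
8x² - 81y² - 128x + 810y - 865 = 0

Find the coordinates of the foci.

(8, 5 - √89) and (8, 5 + √89)

8(x² - 16x) -81(y² - 10y) = 865
8(x - 8)² -81(y - 5)² = 865 + 512 - 2025 = -648
Dividing both sides by -648: (y - 5)²/8 - (x - 8)²/81 = 1
Hyperbola, center (8, 5), transverse axis vertical; a² = 8, b² = 81.
c² = a² + b² = 8 + 81 = 89, so c = √89.
Foci lie on the vertical axis through the center: (h, k ± c).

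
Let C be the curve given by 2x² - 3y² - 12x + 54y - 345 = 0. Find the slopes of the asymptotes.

√6/3 and -√6/3

Group the x- and y-terms: 2(x² - 6x) -3(y² - 18y) = 345
Complete the square: 2(x - 3)² -3(y - 9)² = 345 + 18 - 243 = 120
Divide by 120: (x - 3)²/60 - (y - 9)²/40 = 1
Hyperbola, center (3, 9), transverse axis horizontal; a² = 60, b² = 40.
For a horizontal hyperbola the asymptotes have slope ±b/a.
Here that is ±2√10/2√15 = ±√6/3.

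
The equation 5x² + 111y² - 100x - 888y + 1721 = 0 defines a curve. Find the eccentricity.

e = √11766/111

5(x² - 20x) + 111(y² - 8y) = -1721
Complete the square: 5(x - 10)² + 111(y - 4)² = -1721 + 500 + 1776 = 555
Divide by 555: (x - 10)²/111 + (y - 4)²/5 = 1
Ellipse, center (10, 4), major axis horizontal; a² = 111, b² = 5.
c² = a² - b² = 106, so c = √106.
e = c/a = √106/√111 = √11766/111.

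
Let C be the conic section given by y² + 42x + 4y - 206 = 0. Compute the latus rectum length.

42

Only y is squared. Complete the square in y: (y + 2)² = -42(x - 5).
Vertex (5, -2); 4p = -42 so p = -21/2. Opens left.
Latus rectum length = |4p| = 42.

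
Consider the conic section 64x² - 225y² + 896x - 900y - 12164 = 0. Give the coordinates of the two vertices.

(-22, -2) and (8, -2)

Rearranging, 64(x² + 14x) -225(y² + 4y) = 12164.
64(x + 7)² -225(y + 2)² = 12164 + 3136 - 900 = 14400
Divide through by 14400 to get (x + 7)²/225 - (y + 2)²/64 = 1.
Hyperbola, center (-7, -2), transverse axis horizontal; a² = 225, b² = 64.
a = 15. Vertices at (h ± a, k).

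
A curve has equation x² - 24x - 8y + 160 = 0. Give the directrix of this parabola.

y = 0

Only x is squared. Complete the square in x: (x - 12)² = 8(y - 2).
Vertex (12, 2); 4p = 8 so p = 2. Opens up.
Directrix is the horizontal line y = k − p = 2 − (2) = 0.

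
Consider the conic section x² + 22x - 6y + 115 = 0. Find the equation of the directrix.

y = -5/2

Only x is squared. Complete the square in x: (x + 11)² = 6(y + 1).
Vertex (-11, -1); 4p = 6 so p = 3/2. Opens up.
Directrix is the horizontal line y = k − p = -1 − (3/2) = -5/2.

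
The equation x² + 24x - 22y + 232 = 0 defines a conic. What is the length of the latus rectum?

Only x is squared. Complete the square in x: (x + 12)² = 22(y - 4).
Vertex (-12, 4); 4p = 22 so p = 11/2. Opens up.
Latus rectum length = |4p| = 22.

22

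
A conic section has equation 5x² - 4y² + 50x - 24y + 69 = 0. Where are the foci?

(-8, -3) and (-2, -3)

Group: 5(x² + 10x) -4(y² + 6y) = -69
5(x + 5)² -4(y + 3)² = -69 + 125 - 36 = 20
Divide through by 20 to get (x + 5)²/4 - (y + 3)²/5 = 1.
Hyperbola, center (-5, -3), transverse axis horizontal; a² = 4, b² = 5.
c² = a² + b² = 4 + 5 = 9, so c = 3.
Foci lie on the horizontal axis through the center: (h ± c, k).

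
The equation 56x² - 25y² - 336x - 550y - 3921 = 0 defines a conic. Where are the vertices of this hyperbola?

(-2, -11) and (8, -11)

Rearranging, 56(x² - 6x) -25(y² + 22y) = 3921.
Complete the square in x and y: 56(x - 3)² -25(y + 11)² = 3921 + 504 - 3025 = 1400
Dividing both sides by 1400: (x - 3)²/25 - (y + 11)²/56 = 1
Hyperbola, center (3, -11), transverse axis horizontal; a² = 25, b² = 56.
a = 5. Vertices at (h ± a, k).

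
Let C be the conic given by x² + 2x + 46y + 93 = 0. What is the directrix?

y = 19/2

Only x is squared. Complete the square in x: (x + 1)² = -46(y + 2).
Vertex (-1, -2); 4p = -46 so p = -23/2. Opens down.
Directrix is the horizontal line y = k − p = -2 − (-23/2) = 19/2.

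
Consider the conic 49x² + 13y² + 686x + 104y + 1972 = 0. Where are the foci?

(-7, -10) and (-7, 2)

Group the x- and y-terms: 49(x² + 14x) + 13(y² + 8y) = -1972
Complete the square in x and y: 49(x + 7)² + 13(y + 4)² = -1972 + 2401 + 208 = 637
Divide by 637: (x + 7)²/13 + (y + 4)²/49 = 1
Ellipse, center (-7, -4), major axis vertical; a² = 49, b² = 13.
c² = a² - b² = 49 - 13 = 36, so c = 6.
Foci lie on the vertical axis through the center: (h, k ± c).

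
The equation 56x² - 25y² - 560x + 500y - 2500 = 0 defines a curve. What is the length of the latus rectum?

Collect terms: 56(x² - 10x) -25(y² - 20y) = 2500
56(x - 5)² -25(y - 10)² = 2500 + 1400 - 2500 = 1400
Dividing both sides by 1400: (x - 5)²/25 - (y - 10)²/56 = 1
Hyperbola, center (5, 10), transverse axis horizontal; a² = 25, b² = 56.
Latus rectum length = 2b²/a = 2·56/5 = 112/5.

112/5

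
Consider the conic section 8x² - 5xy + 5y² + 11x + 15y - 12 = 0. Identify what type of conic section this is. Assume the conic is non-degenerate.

A = 8, B = -5, C = 5.
Discriminant B² − 4AC = (-5)² − 4·8·5 = -135.
B² − 4AC < 0 ⇒ ellipse.

ellipse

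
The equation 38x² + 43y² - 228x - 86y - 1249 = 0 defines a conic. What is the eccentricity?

Collect terms: 38(x² - 6x) + 43(y² - 2y) = 1249
38(x - 3)² + 43(y - 1)² = 1249 + 342 + 43 = 1634
Dividing both sides by 1634: (x - 3)²/43 + (y - 1)²/38 = 1
Ellipse, center (3, 1), major axis horizontal; a² = 43, b² = 38.
c² = a² - b² = 5, so c = √5.
e = c/a = √5/√43 = √215/43.

e = √215/43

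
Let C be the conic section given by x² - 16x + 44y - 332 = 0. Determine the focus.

(8, -2)

Only x is squared. Complete the square in x: (x - 8)² = -44(y - 9).
Vertex (8, 9); 4p = -44 so p = -11. Opens down.
Focus is p units from the vertex along the axis: (h, k + p).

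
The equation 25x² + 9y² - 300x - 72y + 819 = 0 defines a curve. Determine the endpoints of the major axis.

(6, -1) and (6, 9)

25(x² - 12x) + 9(y² - 8y) = -819
25(x - 6)² + 9(y - 4)² = -819 + 900 + 144 = 225
Divide by 225: (x - 6)²/9 + (y - 4)²/25 = 1
Ellipse, center (6, 4), major axis vertical; a² = 25, b² = 9.
a = 5. Vertices at (h, k ± a).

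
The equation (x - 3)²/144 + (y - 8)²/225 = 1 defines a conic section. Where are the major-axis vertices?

(3, -7) and (3, 23)

Center (3, 8). The larger denominator 225 sits under the y-term, so the major axis is vertical; a² = 225, b² = 144.
a = 15. Vertices at (h, k ± a).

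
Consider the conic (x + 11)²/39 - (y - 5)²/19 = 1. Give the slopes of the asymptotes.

√741/39 and -√741/39

Center (-11, 5). The positive term is the x-term, so the transverse axis is horizontal; a² = 39, b² = 19.
For a horizontal hyperbola the asymptotes have slope ±b/a.
Here that is ±√19/√39 = ±√741/39.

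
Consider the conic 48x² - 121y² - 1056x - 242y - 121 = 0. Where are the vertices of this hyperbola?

Group: 48(x² - 22x) -121(y² + 2y) = 121
48(x - 11)² -121(y + 1)² = 121 + 5808 - 121 = 5808
Dividing both sides by 5808: (x - 11)²/121 - (y + 1)²/48 = 1
Hyperbola, center (11, -1), transverse axis horizontal; a² = 121, b² = 48.
a = 11. Vertices at (h ± a, k).

(0, -1) and (22, -1)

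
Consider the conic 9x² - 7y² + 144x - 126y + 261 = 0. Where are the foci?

(-8, -17) and (-8, -1)

9(x² + 16x) -7(y² + 18y) = -261
Completing the square gives 9(x + 8)² -7(y + 9)² = -261 + 576 - 567 = -252.
Divide through by -252 to get (y + 9)²/36 - (x + 8)²/28 = 1.
Hyperbola, center (-8, -9), transverse axis vertical; a² = 36, b² = 28.
c² = a² + b² = 36 + 28 = 64, so c = 8.
Foci lie on the vertical axis through the center: (h, k ± c).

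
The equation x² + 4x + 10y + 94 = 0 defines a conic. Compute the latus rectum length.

10

Only x is squared. Complete the square in x: (x + 2)² = -10(y + 9).
Vertex (-2, -9); 4p = -10 so p = -5/2. Opens down.
Latus rectum length = |4p| = 10.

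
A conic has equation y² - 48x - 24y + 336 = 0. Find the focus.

Only y is squared. Complete the square in y: (y - 12)² = 48(x - 4).
Vertex (4, 12); 4p = 48 so p = 12. Opens right.
Focus is p units from the vertex along the axis: (h + p, k).

(16, 12)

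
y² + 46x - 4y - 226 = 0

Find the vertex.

Only y is squared. Complete the square in y: (y - 2)² = -46(x - 5).
Vertex (5, 2); 4p = -46 so p = -23/2. Opens left.

(5, 2)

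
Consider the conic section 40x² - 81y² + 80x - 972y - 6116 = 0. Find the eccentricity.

Collect terms: 40(x² + 2x) -81(y² + 12y) = 6116
Complete the square in x and y: 40(x + 1)² -81(y + 6)² = 6116 + 40 - 2916 = 3240
Dividing both sides by 3240: (x + 1)²/81 - (y + 6)²/40 = 1
Hyperbola, center (-1, -6), transverse axis horizontal; a² = 81, b² = 40.
c² = a² + b² = 121, so c = 11.
e = c/a = 11/9.

e = 11/9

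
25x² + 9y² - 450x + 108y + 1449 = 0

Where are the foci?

(9, -14) and (9, 2)

25(x² - 18x) + 9(y² + 12y) = -1449
Complete the square in x and y: 25(x - 9)² + 9(y + 6)² = -1449 + 2025 + 324 = 900
Divide by 900: (x - 9)²/36 + (y + 6)²/100 = 1
Ellipse, center (9, -6), major axis vertical; a² = 100, b² = 36.
c² = a² - b² = 100 - 36 = 64, so c = 8.
Foci lie on the vertical axis through the center: (h, k ± c).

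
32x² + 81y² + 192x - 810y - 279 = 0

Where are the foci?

Group: 32(x² + 6x) + 81(y² - 10y) = 279
Complete the square in x and y: 32(x + 3)² + 81(y - 5)² = 279 + 288 + 2025 = 2592
Divide by 2592: (x + 3)²/81 + (y - 5)²/32 = 1
Ellipse, center (-3, 5), major axis horizontal; a² = 81, b² = 32.
c² = a² - b² = 81 - 32 = 49, so c = 7.
Foci lie on the horizontal axis through the center: (h ± c, k).

(-10, 5) and (4, 5)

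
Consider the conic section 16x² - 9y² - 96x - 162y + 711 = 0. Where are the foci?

(3, -24) and (3, 6)

Group the x- and y-terms: 16(x² - 6x) -9(y² + 18y) = -711
Complete the square: 16(x - 3)² -9(y + 9)² = -711 + 144 - 729 = -1296
Divide by -1296: (y + 9)²/144 - (x - 3)²/81 = 1
Hyperbola, center (3, -9), transverse axis vertical; a² = 144, b² = 81.
c² = a² + b² = 144 + 81 = 225, so c = 15.
Foci lie on the vertical axis through the center: (h, k ± c).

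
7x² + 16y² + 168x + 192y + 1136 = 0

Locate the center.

Rearranging, 7(x² + 24x) + 16(y² + 12y) = -1136.
7(x + 12)² + 16(y + 6)² = -1136 + 1008 + 576 = 448
Divide by 448: (x + 12)²/64 + (y + 6)²/28 = 1
Ellipse with center (-12, -6).

(-12, -6)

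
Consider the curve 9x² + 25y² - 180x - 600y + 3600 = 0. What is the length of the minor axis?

12

Rearranging, 9(x² - 20x) + 25(y² - 24y) = -3600.
9(x - 10)² + 25(y - 12)² = -3600 + 900 + 3600 = 900
Divide by 900: (x - 10)²/100 + (y - 12)²/36 = 1
Ellipse, center (10, 12), major axis horizontal; a² = 100, b² = 36.
b² = 36 so b = 6; the minor axis has length 2b = 12.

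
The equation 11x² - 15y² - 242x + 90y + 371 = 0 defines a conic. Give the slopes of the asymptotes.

11(x² - 22x) -15(y² - 6y) = -371
Complete the square: 11(x - 11)² -15(y - 3)² = -371 + 1331 - 135 = 825
Dividing both sides by 825: (x - 11)²/75 - (y - 3)²/55 = 1
Hyperbola, center (11, 3), transverse axis horizontal; a² = 75, b² = 55.
For a horizontal hyperbola the asymptotes have slope ±b/a.
Here that is ±√55/5√3 = ±√165/15.

√165/15 and -√165/15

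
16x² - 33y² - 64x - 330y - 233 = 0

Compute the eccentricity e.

e = 7/4

Group the x- and y-terms: 16(x² - 4x) -33(y² + 10y) = 233
Complete the square in x and y: 16(x - 2)² -33(y + 5)² = 233 + 64 - 825 = -528
Divide by -528: (y + 5)²/16 - (x - 2)²/33 = 1
Hyperbola, center (2, -5), transverse axis vertical; a² = 16, b² = 33.
c² = a² + b² = 49, so c = 7.
e = c/a = 7/4.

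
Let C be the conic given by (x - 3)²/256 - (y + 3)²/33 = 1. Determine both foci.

Center (3, -3). The positive term is the x-term, so the transverse axis is horizontal; a² = 256, b² = 33.
c² = a² + b² = 256 + 33 = 289, so c = 17.
Foci lie on the horizontal axis through the center: (h ± c, k).

(-14, -3) and (20, -3)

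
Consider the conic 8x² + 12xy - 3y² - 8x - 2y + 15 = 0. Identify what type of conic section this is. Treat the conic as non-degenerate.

hyperbola

A = 8, B = 12, C = -3.
Discriminant B² − 4AC = 12² − 4·8·(-3) = 240.
B² − 4AC > 0 ⇒ hyperbola.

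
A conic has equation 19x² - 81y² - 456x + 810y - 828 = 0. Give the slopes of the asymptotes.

√19/9 and -√19/9

Collect terms: 19(x² - 24x) -81(y² - 10y) = 828
Completing the square gives 19(x - 12)² -81(y - 5)² = 828 + 2736 - 2025 = 1539.
Dividing both sides by 1539: (x - 12)²/81 - (y - 5)²/19 = 1
Hyperbola, center (12, 5), transverse axis horizontal; a² = 81, b² = 19.
For a horizontal hyperbola the asymptotes have slope ±b/a.
Here that is ±√19/9.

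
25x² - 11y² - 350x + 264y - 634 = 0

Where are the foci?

25(x² - 14x) -11(y² - 24y) = 634
Complete the square: 25(x - 7)² -11(y - 12)² = 634 + 1225 - 1584 = 275
Dividing both sides by 275: (x - 7)²/11 - (y - 12)²/25 = 1
Hyperbola, center (7, 12), transverse axis horizontal; a² = 11, b² = 25.
c² = a² + b² = 11 + 25 = 36, so c = 6.
Foci lie on the horizontal axis through the center: (h ± c, k).

(1, 12) and (13, 12)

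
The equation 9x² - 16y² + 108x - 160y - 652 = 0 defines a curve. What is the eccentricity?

e = 5/4

Collect terms: 9(x² + 12x) -16(y² + 10y) = 652
Completing the square gives 9(x + 6)² -16(y + 5)² = 652 + 324 - 400 = 576.
Dividing both sides by 576: (x + 6)²/64 - (y + 5)²/36 = 1
Hyperbola, center (-6, -5), transverse axis horizontal; a² = 64, b² = 36.
c² = a² + b² = 100, so c = 10.
e = c/a = 10/8 = 5/4.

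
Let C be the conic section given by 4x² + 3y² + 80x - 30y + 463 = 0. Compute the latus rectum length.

3

Rearranging, 4(x² + 20x) + 3(y² - 10y) = -463.
Completing the square gives 4(x + 10)² + 3(y - 5)² = -463 + 400 + 75 = 12.
Divide by 12: (x + 10)²/3 + (y - 5)²/4 = 1
Ellipse, center (-10, 5), major axis vertical; a² = 4, b² = 3.
Latus rectum length = 2b²/a = 2·3/2 = 3.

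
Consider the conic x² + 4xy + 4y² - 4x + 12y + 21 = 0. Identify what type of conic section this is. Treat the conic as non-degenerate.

A = 1, B = 4, C = 4.
Discriminant B² − 4AC = 4² − 4·1·4 = 0.
B² − 4AC = 0 ⇒ parabola.

parabola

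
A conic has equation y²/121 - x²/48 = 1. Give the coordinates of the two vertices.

Center (0, 0). The positive term is the y-term, so the transverse axis is vertical; a² = 121, b² = 48.
a = 11. Vertices at (h, k ± a).

(0, -11) and (0, 11)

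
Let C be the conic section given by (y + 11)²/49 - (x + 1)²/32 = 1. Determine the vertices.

(-1, -18) and (-1, -4)

Center (-1, -11). The positive term is the y-term, so the transverse axis is vertical; a² = 49, b² = 32.
a = 7. Vertices at (h, k ± a).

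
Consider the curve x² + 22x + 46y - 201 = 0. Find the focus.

(-11, -9/2)

Only x is squared. Complete the square in x: (x + 11)² = -46(y - 7).
Vertex (-11, 7); 4p = -46 so p = -23/2. Opens down.
Focus is p units from the vertex along the axis: (h, k + p).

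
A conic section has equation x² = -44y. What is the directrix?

Vertex (0, 0); 4p = -44 so p = -11. Opens down.
Directrix is the horizontal line y = k − p = 0 − (-11) = 11.

y = 11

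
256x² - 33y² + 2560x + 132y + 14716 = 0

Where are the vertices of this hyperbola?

Collect terms: 256(x² + 10x) -33(y² - 4y) = -14716
Complete the square in x and y: 256(x + 5)² -33(y - 2)² = -14716 + 6400 - 132 = -8448
Divide by -8448: (y - 2)²/256 - (x + 5)²/33 = 1
Hyperbola, center (-5, 2), transverse axis vertical; a² = 256, b² = 33.
a = 16. Vertices at (h, k ± a).

(-5, -14) and (-5, 18)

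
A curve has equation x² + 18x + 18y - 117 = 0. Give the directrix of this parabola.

y = 31/2

Only x is squared. Complete the square in x: (x + 9)² = -18(y - 11).
Vertex (-9, 11); 4p = -18 so p = -9/2. Opens down.
Directrix is the horizontal line y = k − p = 11 − (-9/2) = 31/2.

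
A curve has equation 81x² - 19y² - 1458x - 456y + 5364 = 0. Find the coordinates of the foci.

(9, -22) and (9, -2)

Group: 81(x² - 18x) -19(y² + 24y) = -5364
Complete the square: 81(x - 9)² -19(y + 12)² = -5364 + 6561 - 2736 = -1539
Divide through by -1539 to get (y + 12)²/81 - (x - 9)²/19 = 1.
Hyperbola, center (9, -12), transverse axis vertical; a² = 81, b² = 19.
c² = a² + b² = 81 + 19 = 100, so c = 10.
Foci lie on the vertical axis through the center: (h, k ± c).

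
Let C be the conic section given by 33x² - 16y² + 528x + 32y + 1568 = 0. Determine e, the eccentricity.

Collect terms: 33(x² + 16x) -16(y² - 2y) = -1568
Complete the square in x and y: 33(x + 8)² -16(y - 1)² = -1568 + 2112 - 16 = 528
Divide through by 528 to get (x + 8)²/16 - (y - 1)²/33 = 1.
Hyperbola, center (-8, 1), transverse axis horizontal; a² = 16, b² = 33.
c² = a² + b² = 49, so c = 7.
e = c/a = 7/4.

e = 7/4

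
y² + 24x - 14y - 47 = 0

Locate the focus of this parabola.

Only y is squared. Complete the square in y: (y - 7)² = -24(x - 4).
Vertex (4, 7); 4p = -24 so p = -6. Opens left.
Focus is p units from the vertex along the axis: (h + p, k).

(-2, 7)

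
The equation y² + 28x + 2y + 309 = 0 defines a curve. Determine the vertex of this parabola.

Only y is squared. Complete the square in y: (y + 1)² = -28(x + 11).
Vertex (-11, -1); 4p = -28 so p = -7. Opens left.

(-11, -1)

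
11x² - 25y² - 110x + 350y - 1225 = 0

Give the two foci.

(-1, 7) and (11, 7)

Group: 11(x² - 10x) -25(y² - 14y) = 1225
Complete the square in x and y: 11(x - 5)² -25(y - 7)² = 1225 + 275 - 1225 = 275
Divide through by 275 to get (x - 5)²/25 - (y - 7)²/11 = 1.
Hyperbola, center (5, 7), transverse axis horizontal; a² = 25, b² = 11.
c² = a² + b² = 25 + 11 = 36, so c = 6.
Foci lie on the horizontal axis through the center: (h ± c, k).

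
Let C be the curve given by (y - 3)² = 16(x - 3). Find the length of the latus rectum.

16

Vertex (3, 3); 4p = 16 so p = 4. Opens right.
Latus rectum length = |4p| = 16.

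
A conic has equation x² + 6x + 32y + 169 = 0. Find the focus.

(-3, -13)

Only x is squared. Complete the square in x: (x + 3)² = -32(y + 5).
Vertex (-3, -5); 4p = -32 so p = -8. Opens down.
Focus is p units from the vertex along the axis: (h, k + p).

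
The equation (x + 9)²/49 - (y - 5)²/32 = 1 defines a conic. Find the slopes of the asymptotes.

Center (-9, 5). The positive term is the x-term, so the transverse axis is horizontal; a² = 49, b² = 32.
For a horizontal hyperbola the asymptotes have slope ±b/a.
Here that is ±4√2/7.

4√2/7 and -4√2/7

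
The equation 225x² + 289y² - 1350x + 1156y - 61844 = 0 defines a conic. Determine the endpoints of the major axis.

225(x² - 6x) + 289(y² + 4y) = 61844
225(x - 3)² + 289(y + 2)² = 61844 + 2025 + 1156 = 65025
Divide through by 65025 to get (x - 3)²/289 + (y + 2)²/225 = 1.
Ellipse, center (3, -2), major axis horizontal; a² = 289, b² = 225.
a = 17. Vertices at (h ± a, k).

(-14, -2) and (20, -2)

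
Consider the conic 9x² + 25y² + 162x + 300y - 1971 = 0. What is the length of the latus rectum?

Group: 9(x² + 18x) + 25(y² + 12y) = 1971
Complete the square: 9(x + 9)² + 25(y + 6)² = 1971 + 729 + 900 = 3600
Dividing both sides by 3600: (x + 9)²/400 + (y + 6)²/144 = 1
Ellipse, center (-9, -6), major axis horizontal; a² = 400, b² = 144.
Latus rectum length = 2b²/a = 2·144/20 = 72/5.

72/5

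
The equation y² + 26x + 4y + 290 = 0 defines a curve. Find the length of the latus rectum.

Only y is squared. Complete the square in y: (y + 2)² = -26(x + 11).
Vertex (-11, -2); 4p = -26 so p = -13/2. Opens left.
Latus rectum length = |4p| = 26.

26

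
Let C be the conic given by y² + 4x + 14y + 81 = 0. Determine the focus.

Only y is squared. Complete the square in y: (y + 7)² = -4(x + 8).
Vertex (-8, -7); 4p = -4 so p = -1. Opens left.
Focus is p units from the vertex along the axis: (h + p, k).

(-9, -7)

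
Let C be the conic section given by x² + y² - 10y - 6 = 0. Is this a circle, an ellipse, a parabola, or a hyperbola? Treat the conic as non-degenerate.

No xy term. Coefficients of x² and y² are A = 1, C = 1.
A = C (same sign) ⇒ circle.

circle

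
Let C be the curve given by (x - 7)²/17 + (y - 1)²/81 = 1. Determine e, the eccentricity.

e = 8/9

Center (7, 1). The larger denominator 81 sits under the y-term, so the major axis is vertical; a² = 81, b² = 17.
c² = a² - b² = 64, so c = 8.
e = c/a = 8/9.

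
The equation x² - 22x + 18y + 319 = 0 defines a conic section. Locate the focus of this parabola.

(11, -31/2)

Only x is squared. Complete the square in x: (x - 11)² = -18(y + 11).
Vertex (11, -11); 4p = -18 so p = -9/2. Opens down.
Focus is p units from the vertex along the axis: (h, k + p).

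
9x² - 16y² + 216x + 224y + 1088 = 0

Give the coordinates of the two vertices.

(-12, 1) and (-12, 13)

Group: 9(x² + 24x) -16(y² - 14y) = -1088
Complete the square in x and y: 9(x + 12)² -16(y - 7)² = -1088 + 1296 - 784 = -576
Divide by -576: (y - 7)²/36 - (x + 12)²/64 = 1
Hyperbola, center (-12, 7), transverse axis vertical; a² = 36, b² = 64.
a = 6. Vertices at (h, k ± a).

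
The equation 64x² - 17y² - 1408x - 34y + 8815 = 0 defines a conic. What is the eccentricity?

e = 9/8

64(x² - 22x) -17(y² + 2y) = -8815
Completing the square gives 64(x - 11)² -17(y + 1)² = -8815 + 7744 - 17 = -1088.
Dividing both sides by -1088: (y + 1)²/64 - (x - 11)²/17 = 1
Hyperbola, center (11, -1), transverse axis vertical; a² = 64, b² = 17.
c² = a² + b² = 81, so c = 9.
e = c/a = 9/8.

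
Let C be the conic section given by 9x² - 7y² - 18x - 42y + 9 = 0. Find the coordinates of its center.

(1, -3)

Group the x- and y-terms: 9(x² - 2x) -7(y² + 6y) = -9
Completing the square gives 9(x - 1)² -7(y + 3)² = -9 + 9 - 63 = -63.
Divide by -63: (y + 3)²/9 - (x - 1)²/7 = 1
Hyperbola with center (1, -3).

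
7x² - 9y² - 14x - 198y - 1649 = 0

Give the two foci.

Group the x- and y-terms: 7(x² - 2x) -9(y² + 22y) = 1649
7(x - 1)² -9(y + 11)² = 1649 + 7 - 1089 = 567
Dividing both sides by 567: (x - 1)²/81 - (y + 11)²/63 = 1
Hyperbola, center (1, -11), transverse axis horizontal; a² = 81, b² = 63.
c² = a² + b² = 81 + 63 = 144, so c = 12.
Foci lie on the horizontal axis through the center: (h ± c, k).

(-11, -11) and (13, -11)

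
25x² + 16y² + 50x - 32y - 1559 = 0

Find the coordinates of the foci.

25(x² + 2x) + 16(y² - 2y) = 1559
25(x + 1)² + 16(y - 1)² = 1559 + 25 + 16 = 1600
Divide by 1600: (x + 1)²/64 + (y - 1)²/100 = 1
Ellipse, center (-1, 1), major axis vertical; a² = 100, b² = 64.
c² = a² - b² = 100 - 64 = 36, so c = 6.
Foci lie on the vertical axis through the center: (h, k ± c).

(-1, -5) and (-1, 7)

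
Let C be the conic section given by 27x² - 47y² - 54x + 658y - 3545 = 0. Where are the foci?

27(x² - 2x) -47(y² - 14y) = 3545
Complete the square: 27(x - 1)² -47(y - 7)² = 3545 + 27 - 2303 = 1269
Divide by 1269: (x - 1)²/47 - (y - 7)²/27 = 1
Hyperbola, center (1, 7), transverse axis horizontal; a² = 47, b² = 27.
c² = a² + b² = 47 + 27 = 74, so c = √74.
Foci lie on the horizontal axis through the center: (h ± c, k).

(1 - √74, 7) and (1 + √74, 7)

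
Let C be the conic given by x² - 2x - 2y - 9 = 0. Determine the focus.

Only x is squared. Complete the square in x: (x - 1)² = 2(y + 5).
Vertex (1, -5); 4p = 2 so p = 1/2. Opens up.
Focus is p units from the vertex along the axis: (h, k + p).

(1, -9/2)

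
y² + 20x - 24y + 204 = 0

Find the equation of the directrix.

x = 2

Only y is squared. Complete the square in y: (y - 12)² = -20(x + 3).
Vertex (-3, 12); 4p = -20 so p = -5. Opens left.
Directrix is the vertical line x = h − p = -3 − (-5) = 2.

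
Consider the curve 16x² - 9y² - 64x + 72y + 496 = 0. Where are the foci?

16(x² - 4x) -9(y² - 8y) = -496
16(x - 2)² -9(y - 4)² = -496 + 64 - 144 = -576
Divide through by -576 to get (y - 4)²/64 - (x - 2)²/36 = 1.
Hyperbola, center (2, 4), transverse axis vertical; a² = 64, b² = 36.
c² = a² + b² = 64 + 36 = 100, so c = 10.
Foci lie on the vertical axis through the center: (h, k ± c).

(2, -6) and (2, 14)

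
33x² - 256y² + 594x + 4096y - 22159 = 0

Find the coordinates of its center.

Group the x- and y-terms: 33(x² + 18x) -256(y² - 16y) = 22159
Completing the square gives 33(x + 9)² -256(y - 8)² = 22159 + 2673 - 16384 = 8448.
Divide through by 8448 to get (x + 9)²/256 - (y - 8)²/33 = 1.
Hyperbola with center (-9, 8).

(-9, 8)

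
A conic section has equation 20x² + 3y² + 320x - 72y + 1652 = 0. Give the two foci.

Collect terms: 20(x² + 16x) + 3(y² - 24y) = -1652
Complete the square: 20(x + 8)² + 3(y - 12)² = -1652 + 1280 + 432 = 60
Divide through by 60 to get (x + 8)²/3 + (y - 12)²/20 = 1.
Ellipse, center (-8, 12), major axis vertical; a² = 20, b² = 3.
c² = a² - b² = 20 - 3 = 17, so c = √17.
Foci lie on the vertical axis through the center: (h, k ± c).

(-8, 12 - √17) and (-8, 12 + √17)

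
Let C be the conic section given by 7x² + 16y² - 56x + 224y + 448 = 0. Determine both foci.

Rearranging, 7(x² - 8x) + 16(y² + 14y) = -448.
7(x - 4)² + 16(y + 7)² = -448 + 112 + 784 = 448
Dividing both sides by 448: (x - 4)²/64 + (y + 7)²/28 = 1
Ellipse, center (4, -7), major axis horizontal; a² = 64, b² = 28.
c² = a² - b² = 64 - 28 = 36, so c = 6.
Foci lie on the horizontal axis through the center: (h ± c, k).

(-2, -7) and (10, -7)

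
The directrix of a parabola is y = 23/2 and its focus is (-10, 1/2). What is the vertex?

The vertex is the midpoint between the focus and the directrix along the axis of symmetry.
Axis is vertical (directrix is horizontal). Vertex y-coordinate = (1/2 + 23/2)/2 = 6; x-coordinate = -10.

(-10, 6)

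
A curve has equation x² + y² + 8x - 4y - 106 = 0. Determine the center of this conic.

(-4, 2)

Group the x- and y-terms: (x² + 8x) + (y² - 4y) = 106
Complete the square: (x + 4)² + (y - 2)² = 106 + 16 + 4 = 126
So (x + 4)² + (y - 2)² = 126.
Circle centered at (-4, 2) with r² = 126.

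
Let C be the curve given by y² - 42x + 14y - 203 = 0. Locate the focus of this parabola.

Only y is squared. Complete the square in y: (y + 7)² = 42(x + 6).
Vertex (-6, -7); 4p = 42 so p = 21/2. Opens right.
Focus is p units from the vertex along the axis: (h + p, k).

(9/2, -7)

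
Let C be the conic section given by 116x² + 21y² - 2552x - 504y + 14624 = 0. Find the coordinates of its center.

(11, 12)

Group: 116(x² - 22x) + 21(y² - 24y) = -14624
Completing the square gives 116(x - 11)² + 21(y - 12)² = -14624 + 14036 + 3024 = 2436.
Divide through by 2436 to get (x - 11)²/21 + (y - 12)²/116 = 1.
Ellipse with center (11, 12).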